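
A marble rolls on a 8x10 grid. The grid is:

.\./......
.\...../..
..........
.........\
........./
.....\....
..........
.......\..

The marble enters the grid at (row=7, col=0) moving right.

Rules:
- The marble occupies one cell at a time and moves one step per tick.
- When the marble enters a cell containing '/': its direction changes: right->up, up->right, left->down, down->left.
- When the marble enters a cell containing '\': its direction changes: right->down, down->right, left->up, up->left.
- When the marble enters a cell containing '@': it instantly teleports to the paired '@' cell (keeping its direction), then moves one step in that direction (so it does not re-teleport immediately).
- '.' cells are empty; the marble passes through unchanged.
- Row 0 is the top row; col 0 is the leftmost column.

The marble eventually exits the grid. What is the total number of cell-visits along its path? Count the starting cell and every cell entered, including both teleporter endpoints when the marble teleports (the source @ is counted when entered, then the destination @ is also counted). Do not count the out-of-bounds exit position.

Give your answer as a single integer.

Answer: 8

Derivation:
Step 1: enter (7,0), '.' pass, move right to (7,1)
Step 2: enter (7,1), '.' pass, move right to (7,2)
Step 3: enter (7,2), '.' pass, move right to (7,3)
Step 4: enter (7,3), '.' pass, move right to (7,4)
Step 5: enter (7,4), '.' pass, move right to (7,5)
Step 6: enter (7,5), '.' pass, move right to (7,6)
Step 7: enter (7,6), '.' pass, move right to (7,7)
Step 8: enter (7,7), '\' deflects right->down, move down to (8,7)
Step 9: at (8,7) — EXIT via bottom edge, pos 7
Path length (cell visits): 8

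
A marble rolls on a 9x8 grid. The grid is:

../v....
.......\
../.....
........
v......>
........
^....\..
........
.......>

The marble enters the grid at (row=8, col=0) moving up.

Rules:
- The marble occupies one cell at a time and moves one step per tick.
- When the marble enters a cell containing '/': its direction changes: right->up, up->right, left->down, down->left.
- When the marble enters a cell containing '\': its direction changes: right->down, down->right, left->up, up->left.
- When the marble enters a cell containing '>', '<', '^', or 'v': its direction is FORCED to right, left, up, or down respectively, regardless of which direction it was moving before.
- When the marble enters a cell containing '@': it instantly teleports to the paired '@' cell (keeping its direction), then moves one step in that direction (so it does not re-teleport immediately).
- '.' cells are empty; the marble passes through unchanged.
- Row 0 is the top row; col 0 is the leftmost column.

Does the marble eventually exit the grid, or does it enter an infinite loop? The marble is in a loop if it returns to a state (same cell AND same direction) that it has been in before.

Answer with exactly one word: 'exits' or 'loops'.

Answer: loops

Derivation:
Step 1: enter (8,0), '.' pass, move up to (7,0)
Step 2: enter (7,0), '.' pass, move up to (6,0)
Step 3: enter (6,0), '^' forces up->up, move up to (5,0)
Step 4: enter (5,0), '.' pass, move up to (4,0)
Step 5: enter (4,0), 'v' forces up->down, move down to (5,0)
Step 6: enter (5,0), '.' pass, move down to (6,0)
Step 7: enter (6,0), '^' forces down->up, move up to (5,0)
Step 8: at (5,0) dir=up — LOOP DETECTED (seen before)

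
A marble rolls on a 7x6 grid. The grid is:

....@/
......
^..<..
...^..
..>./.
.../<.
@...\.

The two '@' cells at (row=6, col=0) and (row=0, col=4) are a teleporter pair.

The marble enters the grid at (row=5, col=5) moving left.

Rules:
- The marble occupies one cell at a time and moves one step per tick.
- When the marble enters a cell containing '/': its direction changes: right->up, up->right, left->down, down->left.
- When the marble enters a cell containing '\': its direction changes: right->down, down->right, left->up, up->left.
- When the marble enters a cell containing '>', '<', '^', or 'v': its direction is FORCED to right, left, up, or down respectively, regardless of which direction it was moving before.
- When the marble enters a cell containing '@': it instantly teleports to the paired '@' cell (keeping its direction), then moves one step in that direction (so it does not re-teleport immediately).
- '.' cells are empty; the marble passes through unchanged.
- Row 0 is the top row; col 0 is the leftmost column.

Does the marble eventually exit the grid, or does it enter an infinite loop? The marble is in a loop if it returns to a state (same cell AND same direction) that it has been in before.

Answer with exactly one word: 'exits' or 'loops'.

Answer: exits

Derivation:
Step 1: enter (5,5), '.' pass, move left to (5,4)
Step 2: enter (5,4), '<' forces left->left, move left to (5,3)
Step 3: enter (5,3), '/' deflects left->down, move down to (6,3)
Step 4: enter (6,3), '.' pass, move down to (7,3)
Step 5: at (7,3) — EXIT via bottom edge, pos 3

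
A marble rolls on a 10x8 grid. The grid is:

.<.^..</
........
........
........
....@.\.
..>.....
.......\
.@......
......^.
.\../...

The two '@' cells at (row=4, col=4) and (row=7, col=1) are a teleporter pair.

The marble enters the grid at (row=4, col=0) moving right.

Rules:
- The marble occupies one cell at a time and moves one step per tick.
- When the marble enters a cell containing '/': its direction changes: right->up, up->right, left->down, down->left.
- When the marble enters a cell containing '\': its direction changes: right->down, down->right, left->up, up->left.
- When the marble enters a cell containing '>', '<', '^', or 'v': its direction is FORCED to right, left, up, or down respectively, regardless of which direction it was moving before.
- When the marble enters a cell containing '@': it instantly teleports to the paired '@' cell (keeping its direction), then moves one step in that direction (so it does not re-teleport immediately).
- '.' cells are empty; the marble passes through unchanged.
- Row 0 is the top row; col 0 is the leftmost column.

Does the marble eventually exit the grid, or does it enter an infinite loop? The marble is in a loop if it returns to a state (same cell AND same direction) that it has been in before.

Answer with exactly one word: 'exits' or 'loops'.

Step 1: enter (4,0), '.' pass, move right to (4,1)
Step 2: enter (4,1), '.' pass, move right to (4,2)
Step 3: enter (4,2), '.' pass, move right to (4,3)
Step 4: enter (4,3), '.' pass, move right to (4,4)
Step 5: enter (4,4), '@' teleport (4,4)->(7,1), also enter (7,1), move right to (7,2)
Step 6: enter (7,2), '.' pass, move right to (7,3)
Step 7: enter (7,3), '.' pass, move right to (7,4)
Step 8: enter (7,4), '.' pass, move right to (7,5)
Step 9: enter (7,5), '.' pass, move right to (7,6)
Step 10: enter (7,6), '.' pass, move right to (7,7)
Step 11: enter (7,7), '.' pass, move right to (7,8)
Step 12: at (7,8) — EXIT via right edge, pos 7

Answer: exits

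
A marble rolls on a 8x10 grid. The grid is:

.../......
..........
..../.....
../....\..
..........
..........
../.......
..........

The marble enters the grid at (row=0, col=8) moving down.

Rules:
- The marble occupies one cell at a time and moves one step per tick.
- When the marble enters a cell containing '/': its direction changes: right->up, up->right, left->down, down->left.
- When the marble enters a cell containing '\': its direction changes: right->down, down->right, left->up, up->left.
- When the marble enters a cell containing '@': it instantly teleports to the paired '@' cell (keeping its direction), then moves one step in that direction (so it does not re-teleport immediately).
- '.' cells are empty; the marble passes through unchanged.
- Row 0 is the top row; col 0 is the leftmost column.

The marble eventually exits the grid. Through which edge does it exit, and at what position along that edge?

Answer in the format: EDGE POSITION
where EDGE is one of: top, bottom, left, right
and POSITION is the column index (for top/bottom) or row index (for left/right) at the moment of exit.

Step 1: enter (0,8), '.' pass, move down to (1,8)
Step 2: enter (1,8), '.' pass, move down to (2,8)
Step 3: enter (2,8), '.' pass, move down to (3,8)
Step 4: enter (3,8), '.' pass, move down to (4,8)
Step 5: enter (4,8), '.' pass, move down to (5,8)
Step 6: enter (5,8), '.' pass, move down to (6,8)
Step 7: enter (6,8), '.' pass, move down to (7,8)
Step 8: enter (7,8), '.' pass, move down to (8,8)
Step 9: at (8,8) — EXIT via bottom edge, pos 8

Answer: bottom 8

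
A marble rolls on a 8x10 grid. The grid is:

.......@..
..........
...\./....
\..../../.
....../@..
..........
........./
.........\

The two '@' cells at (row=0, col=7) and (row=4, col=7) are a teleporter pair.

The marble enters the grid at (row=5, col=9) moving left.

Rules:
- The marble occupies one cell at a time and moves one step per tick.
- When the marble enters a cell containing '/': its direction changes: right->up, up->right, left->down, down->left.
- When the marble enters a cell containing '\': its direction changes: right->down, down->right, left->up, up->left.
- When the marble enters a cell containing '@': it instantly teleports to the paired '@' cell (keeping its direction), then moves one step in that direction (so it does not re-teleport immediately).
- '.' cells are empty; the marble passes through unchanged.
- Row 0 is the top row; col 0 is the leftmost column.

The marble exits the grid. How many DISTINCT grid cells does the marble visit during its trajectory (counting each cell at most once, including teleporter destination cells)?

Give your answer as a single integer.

Answer: 10

Derivation:
Step 1: enter (5,9), '.' pass, move left to (5,8)
Step 2: enter (5,8), '.' pass, move left to (5,7)
Step 3: enter (5,7), '.' pass, move left to (5,6)
Step 4: enter (5,6), '.' pass, move left to (5,5)
Step 5: enter (5,5), '.' pass, move left to (5,4)
Step 6: enter (5,4), '.' pass, move left to (5,3)
Step 7: enter (5,3), '.' pass, move left to (5,2)
Step 8: enter (5,2), '.' pass, move left to (5,1)
Step 9: enter (5,1), '.' pass, move left to (5,0)
Step 10: enter (5,0), '.' pass, move left to (5,-1)
Step 11: at (5,-1) — EXIT via left edge, pos 5
Distinct cells visited: 10 (path length 10)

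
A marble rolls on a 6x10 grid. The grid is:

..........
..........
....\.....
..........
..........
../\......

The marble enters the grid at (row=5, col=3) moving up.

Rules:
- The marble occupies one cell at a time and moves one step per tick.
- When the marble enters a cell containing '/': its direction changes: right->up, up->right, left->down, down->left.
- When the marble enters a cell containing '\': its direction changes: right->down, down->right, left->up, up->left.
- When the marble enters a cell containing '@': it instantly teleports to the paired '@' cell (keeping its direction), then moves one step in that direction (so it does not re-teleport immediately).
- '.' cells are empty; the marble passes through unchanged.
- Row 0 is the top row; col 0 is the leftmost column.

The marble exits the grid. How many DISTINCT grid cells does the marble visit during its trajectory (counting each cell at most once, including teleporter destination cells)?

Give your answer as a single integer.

Answer: 2

Derivation:
Step 1: enter (5,3), '\' deflects up->left, move left to (5,2)
Step 2: enter (5,2), '/' deflects left->down, move down to (6,2)
Step 3: at (6,2) — EXIT via bottom edge, pos 2
Distinct cells visited: 2 (path length 2)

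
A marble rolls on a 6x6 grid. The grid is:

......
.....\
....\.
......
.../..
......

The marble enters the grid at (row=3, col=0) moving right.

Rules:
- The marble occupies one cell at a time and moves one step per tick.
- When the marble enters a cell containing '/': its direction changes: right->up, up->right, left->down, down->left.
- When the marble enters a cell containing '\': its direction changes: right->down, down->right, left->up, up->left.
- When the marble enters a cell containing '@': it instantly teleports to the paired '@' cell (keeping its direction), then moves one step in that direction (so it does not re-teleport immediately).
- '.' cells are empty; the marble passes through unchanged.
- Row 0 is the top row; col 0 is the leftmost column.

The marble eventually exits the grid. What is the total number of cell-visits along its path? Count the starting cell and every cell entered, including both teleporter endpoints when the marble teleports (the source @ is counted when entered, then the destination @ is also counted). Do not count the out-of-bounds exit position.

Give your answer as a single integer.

Step 1: enter (3,0), '.' pass, move right to (3,1)
Step 2: enter (3,1), '.' pass, move right to (3,2)
Step 3: enter (3,2), '.' pass, move right to (3,3)
Step 4: enter (3,3), '.' pass, move right to (3,4)
Step 5: enter (3,4), '.' pass, move right to (3,5)
Step 6: enter (3,5), '.' pass, move right to (3,6)
Step 7: at (3,6) — EXIT via right edge, pos 3
Path length (cell visits): 6

Answer: 6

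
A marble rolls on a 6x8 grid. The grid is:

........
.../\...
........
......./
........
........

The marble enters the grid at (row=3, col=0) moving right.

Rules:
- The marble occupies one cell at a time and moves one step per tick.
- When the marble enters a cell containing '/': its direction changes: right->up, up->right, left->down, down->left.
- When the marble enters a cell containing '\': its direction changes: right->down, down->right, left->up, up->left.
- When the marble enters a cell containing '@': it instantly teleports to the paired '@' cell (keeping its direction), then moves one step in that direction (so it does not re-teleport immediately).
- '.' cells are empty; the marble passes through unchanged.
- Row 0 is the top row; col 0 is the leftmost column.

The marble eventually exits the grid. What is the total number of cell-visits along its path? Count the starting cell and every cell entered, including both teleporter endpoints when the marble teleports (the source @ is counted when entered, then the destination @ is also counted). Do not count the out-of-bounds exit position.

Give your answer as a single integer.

Step 1: enter (3,0), '.' pass, move right to (3,1)
Step 2: enter (3,1), '.' pass, move right to (3,2)
Step 3: enter (3,2), '.' pass, move right to (3,3)
Step 4: enter (3,3), '.' pass, move right to (3,4)
Step 5: enter (3,4), '.' pass, move right to (3,5)
Step 6: enter (3,5), '.' pass, move right to (3,6)
Step 7: enter (3,6), '.' pass, move right to (3,7)
Step 8: enter (3,7), '/' deflects right->up, move up to (2,7)
Step 9: enter (2,7), '.' pass, move up to (1,7)
Step 10: enter (1,7), '.' pass, move up to (0,7)
Step 11: enter (0,7), '.' pass, move up to (-1,7)
Step 12: at (-1,7) — EXIT via top edge, pos 7
Path length (cell visits): 11

Answer: 11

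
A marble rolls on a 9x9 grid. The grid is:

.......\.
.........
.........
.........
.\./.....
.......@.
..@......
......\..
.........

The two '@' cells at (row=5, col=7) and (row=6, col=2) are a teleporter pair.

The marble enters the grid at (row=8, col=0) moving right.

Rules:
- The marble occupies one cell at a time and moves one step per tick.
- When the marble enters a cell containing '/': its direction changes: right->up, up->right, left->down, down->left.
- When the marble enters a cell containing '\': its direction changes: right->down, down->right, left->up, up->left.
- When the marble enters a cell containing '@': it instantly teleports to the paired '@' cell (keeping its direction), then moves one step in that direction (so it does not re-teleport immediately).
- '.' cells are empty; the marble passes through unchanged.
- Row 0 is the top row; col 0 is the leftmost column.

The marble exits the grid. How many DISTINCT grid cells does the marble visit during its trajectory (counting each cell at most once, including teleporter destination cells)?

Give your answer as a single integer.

Answer: 9

Derivation:
Step 1: enter (8,0), '.' pass, move right to (8,1)
Step 2: enter (8,1), '.' pass, move right to (8,2)
Step 3: enter (8,2), '.' pass, move right to (8,3)
Step 4: enter (8,3), '.' pass, move right to (8,4)
Step 5: enter (8,4), '.' pass, move right to (8,5)
Step 6: enter (8,5), '.' pass, move right to (8,6)
Step 7: enter (8,6), '.' pass, move right to (8,7)
Step 8: enter (8,7), '.' pass, move right to (8,8)
Step 9: enter (8,8), '.' pass, move right to (8,9)
Step 10: at (8,9) — EXIT via right edge, pos 8
Distinct cells visited: 9 (path length 9)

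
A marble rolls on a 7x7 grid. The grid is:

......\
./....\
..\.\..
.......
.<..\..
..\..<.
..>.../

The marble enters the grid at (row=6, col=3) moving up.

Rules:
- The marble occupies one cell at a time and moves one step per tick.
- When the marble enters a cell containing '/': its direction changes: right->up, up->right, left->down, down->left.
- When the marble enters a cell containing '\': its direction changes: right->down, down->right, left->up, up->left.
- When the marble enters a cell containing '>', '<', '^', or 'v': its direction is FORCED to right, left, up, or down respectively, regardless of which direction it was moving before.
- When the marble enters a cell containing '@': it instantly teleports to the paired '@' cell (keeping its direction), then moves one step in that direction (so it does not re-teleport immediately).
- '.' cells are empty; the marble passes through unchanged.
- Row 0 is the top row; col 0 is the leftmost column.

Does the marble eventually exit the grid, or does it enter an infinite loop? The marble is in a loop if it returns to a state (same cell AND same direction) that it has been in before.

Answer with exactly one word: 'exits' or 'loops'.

Step 1: enter (6,3), '.' pass, move up to (5,3)
Step 2: enter (5,3), '.' pass, move up to (4,3)
Step 3: enter (4,3), '.' pass, move up to (3,3)
Step 4: enter (3,3), '.' pass, move up to (2,3)
Step 5: enter (2,3), '.' pass, move up to (1,3)
Step 6: enter (1,3), '.' pass, move up to (0,3)
Step 7: enter (0,3), '.' pass, move up to (-1,3)
Step 8: at (-1,3) — EXIT via top edge, pos 3

Answer: exits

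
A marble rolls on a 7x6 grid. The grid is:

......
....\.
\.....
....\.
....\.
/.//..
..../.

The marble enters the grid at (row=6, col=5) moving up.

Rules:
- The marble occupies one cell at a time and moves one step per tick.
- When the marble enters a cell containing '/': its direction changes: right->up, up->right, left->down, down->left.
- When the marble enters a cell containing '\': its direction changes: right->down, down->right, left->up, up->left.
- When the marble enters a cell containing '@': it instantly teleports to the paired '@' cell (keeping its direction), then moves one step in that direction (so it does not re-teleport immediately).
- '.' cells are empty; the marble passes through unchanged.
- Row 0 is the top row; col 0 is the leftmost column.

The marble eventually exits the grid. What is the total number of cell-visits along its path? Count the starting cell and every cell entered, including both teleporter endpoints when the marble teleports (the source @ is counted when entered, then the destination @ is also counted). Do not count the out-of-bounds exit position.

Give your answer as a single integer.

Answer: 7

Derivation:
Step 1: enter (6,5), '.' pass, move up to (5,5)
Step 2: enter (5,5), '.' pass, move up to (4,5)
Step 3: enter (4,5), '.' pass, move up to (3,5)
Step 4: enter (3,5), '.' pass, move up to (2,5)
Step 5: enter (2,5), '.' pass, move up to (1,5)
Step 6: enter (1,5), '.' pass, move up to (0,5)
Step 7: enter (0,5), '.' pass, move up to (-1,5)
Step 8: at (-1,5) — EXIT via top edge, pos 5
Path length (cell visits): 7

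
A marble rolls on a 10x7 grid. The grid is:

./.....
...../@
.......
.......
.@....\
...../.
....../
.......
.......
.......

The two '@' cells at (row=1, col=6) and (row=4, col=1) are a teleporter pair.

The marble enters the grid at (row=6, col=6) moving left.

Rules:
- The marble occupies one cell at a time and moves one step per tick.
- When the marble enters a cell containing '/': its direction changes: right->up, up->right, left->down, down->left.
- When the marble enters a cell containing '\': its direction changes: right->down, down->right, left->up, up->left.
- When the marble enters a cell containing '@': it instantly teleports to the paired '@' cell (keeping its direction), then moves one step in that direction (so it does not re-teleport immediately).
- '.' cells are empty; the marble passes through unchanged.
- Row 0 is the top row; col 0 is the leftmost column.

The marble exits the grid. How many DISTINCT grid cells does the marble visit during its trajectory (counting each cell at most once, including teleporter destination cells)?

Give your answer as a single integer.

Answer: 4

Derivation:
Step 1: enter (6,6), '/' deflects left->down, move down to (7,6)
Step 2: enter (7,6), '.' pass, move down to (8,6)
Step 3: enter (8,6), '.' pass, move down to (9,6)
Step 4: enter (9,6), '.' pass, move down to (10,6)
Step 5: at (10,6) — EXIT via bottom edge, pos 6
Distinct cells visited: 4 (path length 4)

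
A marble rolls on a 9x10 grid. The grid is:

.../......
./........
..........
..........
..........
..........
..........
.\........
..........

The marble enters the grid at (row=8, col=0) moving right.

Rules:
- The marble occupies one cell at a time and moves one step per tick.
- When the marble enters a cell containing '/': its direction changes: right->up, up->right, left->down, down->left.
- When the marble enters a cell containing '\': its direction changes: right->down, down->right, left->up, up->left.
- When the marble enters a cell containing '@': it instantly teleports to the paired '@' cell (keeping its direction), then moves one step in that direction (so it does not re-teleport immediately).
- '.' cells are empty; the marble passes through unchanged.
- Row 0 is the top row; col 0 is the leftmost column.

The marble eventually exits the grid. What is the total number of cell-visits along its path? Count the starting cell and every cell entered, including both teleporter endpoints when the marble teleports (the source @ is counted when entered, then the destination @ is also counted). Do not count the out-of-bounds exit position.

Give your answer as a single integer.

Answer: 10

Derivation:
Step 1: enter (8,0), '.' pass, move right to (8,1)
Step 2: enter (8,1), '.' pass, move right to (8,2)
Step 3: enter (8,2), '.' pass, move right to (8,3)
Step 4: enter (8,3), '.' pass, move right to (8,4)
Step 5: enter (8,4), '.' pass, move right to (8,5)
Step 6: enter (8,5), '.' pass, move right to (8,6)
Step 7: enter (8,6), '.' pass, move right to (8,7)
Step 8: enter (8,7), '.' pass, move right to (8,8)
Step 9: enter (8,8), '.' pass, move right to (8,9)
Step 10: enter (8,9), '.' pass, move right to (8,10)
Step 11: at (8,10) — EXIT via right edge, pos 8
Path length (cell visits): 10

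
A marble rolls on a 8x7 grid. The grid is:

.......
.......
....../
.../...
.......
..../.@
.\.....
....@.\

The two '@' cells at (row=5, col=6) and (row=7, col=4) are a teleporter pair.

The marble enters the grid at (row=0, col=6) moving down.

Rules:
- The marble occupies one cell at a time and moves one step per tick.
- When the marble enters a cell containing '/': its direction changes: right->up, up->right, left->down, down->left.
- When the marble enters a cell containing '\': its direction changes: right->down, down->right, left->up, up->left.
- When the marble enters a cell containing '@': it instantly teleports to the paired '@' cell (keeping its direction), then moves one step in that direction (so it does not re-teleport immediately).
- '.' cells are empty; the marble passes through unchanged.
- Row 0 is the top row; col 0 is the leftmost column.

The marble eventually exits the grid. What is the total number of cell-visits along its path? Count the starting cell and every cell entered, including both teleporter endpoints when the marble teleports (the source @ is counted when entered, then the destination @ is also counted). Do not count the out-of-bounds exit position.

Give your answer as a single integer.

Answer: 9

Derivation:
Step 1: enter (0,6), '.' pass, move down to (1,6)
Step 2: enter (1,6), '.' pass, move down to (2,6)
Step 3: enter (2,6), '/' deflects down->left, move left to (2,5)
Step 4: enter (2,5), '.' pass, move left to (2,4)
Step 5: enter (2,4), '.' pass, move left to (2,3)
Step 6: enter (2,3), '.' pass, move left to (2,2)
Step 7: enter (2,2), '.' pass, move left to (2,1)
Step 8: enter (2,1), '.' pass, move left to (2,0)
Step 9: enter (2,0), '.' pass, move left to (2,-1)
Step 10: at (2,-1) — EXIT via left edge, pos 2
Path length (cell visits): 9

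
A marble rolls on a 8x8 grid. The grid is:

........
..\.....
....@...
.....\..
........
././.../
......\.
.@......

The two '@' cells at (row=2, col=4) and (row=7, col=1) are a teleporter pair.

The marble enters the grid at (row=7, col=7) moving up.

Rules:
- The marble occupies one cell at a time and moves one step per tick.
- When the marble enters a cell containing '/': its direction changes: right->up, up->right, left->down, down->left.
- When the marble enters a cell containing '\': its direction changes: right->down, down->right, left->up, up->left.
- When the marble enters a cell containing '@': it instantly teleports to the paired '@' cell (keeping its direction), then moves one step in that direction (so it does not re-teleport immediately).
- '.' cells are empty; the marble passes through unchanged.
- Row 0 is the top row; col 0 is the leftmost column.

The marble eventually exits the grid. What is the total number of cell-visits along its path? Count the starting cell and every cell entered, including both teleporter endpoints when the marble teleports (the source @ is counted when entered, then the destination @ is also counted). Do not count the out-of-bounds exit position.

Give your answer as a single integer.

Answer: 3

Derivation:
Step 1: enter (7,7), '.' pass, move up to (6,7)
Step 2: enter (6,7), '.' pass, move up to (5,7)
Step 3: enter (5,7), '/' deflects up->right, move right to (5,8)
Step 4: at (5,8) — EXIT via right edge, pos 5
Path length (cell visits): 3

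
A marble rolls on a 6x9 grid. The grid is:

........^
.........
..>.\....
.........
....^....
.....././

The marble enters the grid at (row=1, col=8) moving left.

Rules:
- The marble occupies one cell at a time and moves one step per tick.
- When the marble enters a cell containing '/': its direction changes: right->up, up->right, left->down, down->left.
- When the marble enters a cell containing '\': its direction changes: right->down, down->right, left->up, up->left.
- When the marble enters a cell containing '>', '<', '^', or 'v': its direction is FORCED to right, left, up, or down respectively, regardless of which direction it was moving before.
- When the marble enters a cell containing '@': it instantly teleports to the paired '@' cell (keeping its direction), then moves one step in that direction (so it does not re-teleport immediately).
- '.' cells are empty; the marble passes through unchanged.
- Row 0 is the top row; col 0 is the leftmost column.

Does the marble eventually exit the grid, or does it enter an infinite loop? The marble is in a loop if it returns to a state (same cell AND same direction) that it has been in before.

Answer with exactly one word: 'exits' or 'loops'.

Step 1: enter (1,8), '.' pass, move left to (1,7)
Step 2: enter (1,7), '.' pass, move left to (1,6)
Step 3: enter (1,6), '.' pass, move left to (1,5)
Step 4: enter (1,5), '.' pass, move left to (1,4)
Step 5: enter (1,4), '.' pass, move left to (1,3)
Step 6: enter (1,3), '.' pass, move left to (1,2)
Step 7: enter (1,2), '.' pass, move left to (1,1)
Step 8: enter (1,1), '.' pass, move left to (1,0)
Step 9: enter (1,0), '.' pass, move left to (1,-1)
Step 10: at (1,-1) — EXIT via left edge, pos 1

Answer: exits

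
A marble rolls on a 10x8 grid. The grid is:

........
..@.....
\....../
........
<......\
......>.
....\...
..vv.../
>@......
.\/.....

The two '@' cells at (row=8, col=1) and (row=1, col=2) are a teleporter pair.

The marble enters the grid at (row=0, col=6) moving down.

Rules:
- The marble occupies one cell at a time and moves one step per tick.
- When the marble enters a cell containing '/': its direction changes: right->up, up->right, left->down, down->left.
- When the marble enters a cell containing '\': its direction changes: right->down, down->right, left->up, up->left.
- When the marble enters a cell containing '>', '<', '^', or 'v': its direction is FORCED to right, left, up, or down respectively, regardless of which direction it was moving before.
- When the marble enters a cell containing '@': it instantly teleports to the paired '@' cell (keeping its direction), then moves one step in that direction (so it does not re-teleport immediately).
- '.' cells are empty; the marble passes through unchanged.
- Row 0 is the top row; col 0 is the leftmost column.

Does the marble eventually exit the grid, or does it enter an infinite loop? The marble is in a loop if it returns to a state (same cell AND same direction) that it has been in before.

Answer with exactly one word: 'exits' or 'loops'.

Answer: exits

Derivation:
Step 1: enter (0,6), '.' pass, move down to (1,6)
Step 2: enter (1,6), '.' pass, move down to (2,6)
Step 3: enter (2,6), '.' pass, move down to (3,6)
Step 4: enter (3,6), '.' pass, move down to (4,6)
Step 5: enter (4,6), '.' pass, move down to (5,6)
Step 6: enter (5,6), '>' forces down->right, move right to (5,7)
Step 7: enter (5,7), '.' pass, move right to (5,8)
Step 8: at (5,8) — EXIT via right edge, pos 5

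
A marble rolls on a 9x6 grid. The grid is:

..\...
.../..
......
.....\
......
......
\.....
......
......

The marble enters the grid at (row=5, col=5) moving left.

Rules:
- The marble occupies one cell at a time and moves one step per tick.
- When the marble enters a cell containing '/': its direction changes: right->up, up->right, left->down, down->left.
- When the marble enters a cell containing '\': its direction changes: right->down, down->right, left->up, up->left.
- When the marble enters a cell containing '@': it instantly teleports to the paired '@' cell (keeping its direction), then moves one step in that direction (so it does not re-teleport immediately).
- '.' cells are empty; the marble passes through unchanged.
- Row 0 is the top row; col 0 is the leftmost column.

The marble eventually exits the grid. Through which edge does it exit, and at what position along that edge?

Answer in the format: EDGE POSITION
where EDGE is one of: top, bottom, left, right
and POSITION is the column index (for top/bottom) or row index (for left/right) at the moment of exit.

Step 1: enter (5,5), '.' pass, move left to (5,4)
Step 2: enter (5,4), '.' pass, move left to (5,3)
Step 3: enter (5,3), '.' pass, move left to (5,2)
Step 4: enter (5,2), '.' pass, move left to (5,1)
Step 5: enter (5,1), '.' pass, move left to (5,0)
Step 6: enter (5,0), '.' pass, move left to (5,-1)
Step 7: at (5,-1) — EXIT via left edge, pos 5

Answer: left 5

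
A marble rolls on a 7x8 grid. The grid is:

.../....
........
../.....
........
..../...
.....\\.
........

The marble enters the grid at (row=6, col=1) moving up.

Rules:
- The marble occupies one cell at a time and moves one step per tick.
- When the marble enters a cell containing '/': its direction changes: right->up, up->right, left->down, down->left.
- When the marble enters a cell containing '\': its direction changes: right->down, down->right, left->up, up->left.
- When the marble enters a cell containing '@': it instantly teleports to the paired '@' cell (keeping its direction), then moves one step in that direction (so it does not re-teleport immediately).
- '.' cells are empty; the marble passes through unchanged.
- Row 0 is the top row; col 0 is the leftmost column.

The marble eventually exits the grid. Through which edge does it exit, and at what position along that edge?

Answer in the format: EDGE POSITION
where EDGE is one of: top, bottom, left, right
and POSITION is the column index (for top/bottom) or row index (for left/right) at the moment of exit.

Answer: top 1

Derivation:
Step 1: enter (6,1), '.' pass, move up to (5,1)
Step 2: enter (5,1), '.' pass, move up to (4,1)
Step 3: enter (4,1), '.' pass, move up to (3,1)
Step 4: enter (3,1), '.' pass, move up to (2,1)
Step 5: enter (2,1), '.' pass, move up to (1,1)
Step 6: enter (1,1), '.' pass, move up to (0,1)
Step 7: enter (0,1), '.' pass, move up to (-1,1)
Step 8: at (-1,1) — EXIT via top edge, pos 1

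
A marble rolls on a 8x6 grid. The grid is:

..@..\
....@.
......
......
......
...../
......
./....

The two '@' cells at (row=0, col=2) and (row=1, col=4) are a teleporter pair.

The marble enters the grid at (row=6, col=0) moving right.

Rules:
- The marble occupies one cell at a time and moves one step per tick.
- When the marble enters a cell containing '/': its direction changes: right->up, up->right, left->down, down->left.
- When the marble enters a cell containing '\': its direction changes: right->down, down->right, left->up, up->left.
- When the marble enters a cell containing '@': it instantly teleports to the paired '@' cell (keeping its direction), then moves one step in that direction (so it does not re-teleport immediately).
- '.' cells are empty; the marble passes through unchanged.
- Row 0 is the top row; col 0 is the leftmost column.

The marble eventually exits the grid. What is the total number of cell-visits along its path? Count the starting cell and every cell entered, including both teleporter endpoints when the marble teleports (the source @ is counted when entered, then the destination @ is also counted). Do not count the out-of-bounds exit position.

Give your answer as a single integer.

Step 1: enter (6,0), '.' pass, move right to (6,1)
Step 2: enter (6,1), '.' pass, move right to (6,2)
Step 3: enter (6,2), '.' pass, move right to (6,3)
Step 4: enter (6,3), '.' pass, move right to (6,4)
Step 5: enter (6,4), '.' pass, move right to (6,5)
Step 6: enter (6,5), '.' pass, move right to (6,6)
Step 7: at (6,6) — EXIT via right edge, pos 6
Path length (cell visits): 6

Answer: 6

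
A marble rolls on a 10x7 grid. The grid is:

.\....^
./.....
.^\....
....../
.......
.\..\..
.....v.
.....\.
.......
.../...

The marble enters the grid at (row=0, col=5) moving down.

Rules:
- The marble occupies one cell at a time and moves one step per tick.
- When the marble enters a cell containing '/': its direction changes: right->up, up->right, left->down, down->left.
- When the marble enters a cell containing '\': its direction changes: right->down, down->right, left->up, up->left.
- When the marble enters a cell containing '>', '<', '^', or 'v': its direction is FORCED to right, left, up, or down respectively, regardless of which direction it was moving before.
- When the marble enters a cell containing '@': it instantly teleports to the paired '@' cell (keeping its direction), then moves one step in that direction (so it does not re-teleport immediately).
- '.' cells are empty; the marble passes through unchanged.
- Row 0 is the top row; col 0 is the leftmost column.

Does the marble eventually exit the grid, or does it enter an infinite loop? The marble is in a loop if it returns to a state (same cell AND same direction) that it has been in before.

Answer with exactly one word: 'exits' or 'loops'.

Answer: exits

Derivation:
Step 1: enter (0,5), '.' pass, move down to (1,5)
Step 2: enter (1,5), '.' pass, move down to (2,5)
Step 3: enter (2,5), '.' pass, move down to (3,5)
Step 4: enter (3,5), '.' pass, move down to (4,5)
Step 5: enter (4,5), '.' pass, move down to (5,5)
Step 6: enter (5,5), '.' pass, move down to (6,5)
Step 7: enter (6,5), 'v' forces down->down, move down to (7,5)
Step 8: enter (7,5), '\' deflects down->right, move right to (7,6)
Step 9: enter (7,6), '.' pass, move right to (7,7)
Step 10: at (7,7) — EXIT via right edge, pos 7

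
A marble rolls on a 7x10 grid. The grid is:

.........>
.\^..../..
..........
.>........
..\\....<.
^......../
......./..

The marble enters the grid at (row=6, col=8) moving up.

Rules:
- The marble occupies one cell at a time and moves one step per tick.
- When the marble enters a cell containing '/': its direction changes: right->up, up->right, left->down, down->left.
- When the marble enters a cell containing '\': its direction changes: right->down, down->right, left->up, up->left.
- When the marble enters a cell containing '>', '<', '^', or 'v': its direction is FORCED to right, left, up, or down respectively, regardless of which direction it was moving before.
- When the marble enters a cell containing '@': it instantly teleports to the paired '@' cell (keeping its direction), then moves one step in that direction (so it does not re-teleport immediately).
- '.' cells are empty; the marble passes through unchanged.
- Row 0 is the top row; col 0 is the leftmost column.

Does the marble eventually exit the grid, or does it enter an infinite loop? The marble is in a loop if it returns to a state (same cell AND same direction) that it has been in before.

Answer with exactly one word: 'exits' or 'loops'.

Step 1: enter (6,8), '.' pass, move up to (5,8)
Step 2: enter (5,8), '.' pass, move up to (4,8)
Step 3: enter (4,8), '<' forces up->left, move left to (4,7)
Step 4: enter (4,7), '.' pass, move left to (4,6)
Step 5: enter (4,6), '.' pass, move left to (4,5)
Step 6: enter (4,5), '.' pass, move left to (4,4)
Step 7: enter (4,4), '.' pass, move left to (4,3)
Step 8: enter (4,3), '\' deflects left->up, move up to (3,3)
Step 9: enter (3,3), '.' pass, move up to (2,3)
Step 10: enter (2,3), '.' pass, move up to (1,3)
Step 11: enter (1,3), '.' pass, move up to (0,3)
Step 12: enter (0,3), '.' pass, move up to (-1,3)
Step 13: at (-1,3) — EXIT via top edge, pos 3

Answer: exits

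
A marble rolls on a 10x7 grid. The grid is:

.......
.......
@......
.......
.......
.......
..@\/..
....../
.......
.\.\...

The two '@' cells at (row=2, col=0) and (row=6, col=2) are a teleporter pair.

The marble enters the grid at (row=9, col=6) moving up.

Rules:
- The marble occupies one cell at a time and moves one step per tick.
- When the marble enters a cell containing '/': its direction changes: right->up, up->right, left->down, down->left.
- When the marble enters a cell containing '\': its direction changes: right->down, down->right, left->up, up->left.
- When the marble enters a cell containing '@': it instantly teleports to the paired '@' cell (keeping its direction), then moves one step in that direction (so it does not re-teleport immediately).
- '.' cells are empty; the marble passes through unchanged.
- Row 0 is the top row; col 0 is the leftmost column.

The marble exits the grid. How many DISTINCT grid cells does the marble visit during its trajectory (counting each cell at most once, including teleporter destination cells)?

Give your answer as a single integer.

Answer: 3

Derivation:
Step 1: enter (9,6), '.' pass, move up to (8,6)
Step 2: enter (8,6), '.' pass, move up to (7,6)
Step 3: enter (7,6), '/' deflects up->right, move right to (7,7)
Step 4: at (7,7) — EXIT via right edge, pos 7
Distinct cells visited: 3 (path length 3)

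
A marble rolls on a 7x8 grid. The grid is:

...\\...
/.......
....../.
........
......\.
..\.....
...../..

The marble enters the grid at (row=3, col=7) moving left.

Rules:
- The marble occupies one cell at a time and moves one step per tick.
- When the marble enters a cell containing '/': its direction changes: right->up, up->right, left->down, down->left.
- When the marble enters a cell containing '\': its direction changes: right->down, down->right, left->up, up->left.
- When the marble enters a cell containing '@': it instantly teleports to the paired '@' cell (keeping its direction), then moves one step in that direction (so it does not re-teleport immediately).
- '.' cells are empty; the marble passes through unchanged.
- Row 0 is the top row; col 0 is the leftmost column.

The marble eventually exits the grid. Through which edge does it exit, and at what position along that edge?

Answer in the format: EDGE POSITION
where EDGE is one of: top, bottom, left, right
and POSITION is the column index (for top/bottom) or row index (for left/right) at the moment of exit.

Step 1: enter (3,7), '.' pass, move left to (3,6)
Step 2: enter (3,6), '.' pass, move left to (3,5)
Step 3: enter (3,5), '.' pass, move left to (3,4)
Step 4: enter (3,4), '.' pass, move left to (3,3)
Step 5: enter (3,3), '.' pass, move left to (3,2)
Step 6: enter (3,2), '.' pass, move left to (3,1)
Step 7: enter (3,1), '.' pass, move left to (3,0)
Step 8: enter (3,0), '.' pass, move left to (3,-1)
Step 9: at (3,-1) — EXIT via left edge, pos 3

Answer: left 3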